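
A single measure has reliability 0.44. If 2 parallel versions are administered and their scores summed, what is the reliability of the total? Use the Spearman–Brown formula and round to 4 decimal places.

0.6111

ρ_k = kρ / (1 + (k−1)ρ) = 2·0.44 / (1 + 1·0.44) = 0.880 / 1.440 = 0.6111.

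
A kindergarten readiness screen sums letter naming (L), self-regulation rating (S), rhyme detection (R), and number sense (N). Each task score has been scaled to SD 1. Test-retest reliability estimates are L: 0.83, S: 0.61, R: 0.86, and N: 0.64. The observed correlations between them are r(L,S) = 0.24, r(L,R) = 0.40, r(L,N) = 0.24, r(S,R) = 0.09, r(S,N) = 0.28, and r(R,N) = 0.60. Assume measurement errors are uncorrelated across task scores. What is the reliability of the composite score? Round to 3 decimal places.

Var(L+S+R+N) = 4 + 2·[0.24 + 0.40 + 0.24 + 0.09 + 0.28 + 0.60] = 4 + 3.7 = 7.7.
Because errors are independent across components, Cov(Tᵢ,Tⱼ) = Cov(Xᵢ,Xⱼ); the off-diagonal part of the true-score variance is the same as above.
True-score variance = [0.83 + 0.61 + 0.86 + 0.64] + 3.7 = 2.94 + 3.7 = 6.64.
Reliability = 6.64 / 7.7 = 0.862.

0.862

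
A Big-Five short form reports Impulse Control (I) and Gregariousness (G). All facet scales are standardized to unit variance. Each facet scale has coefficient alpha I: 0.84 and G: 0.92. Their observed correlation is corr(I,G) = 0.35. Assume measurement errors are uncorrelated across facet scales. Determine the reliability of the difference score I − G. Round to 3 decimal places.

Var(I−G) = 1 + 1 − 2·0.35 = 2 − 0.7 = 1.3.
Because errors are independent across components, Cov(Tᵢ,Tⱼ) = Cov(Xᵢ,Xⱼ); the off-diagonal part of the true-score variance is the same as above.
True-score variance = [0.84 + 0.92] − 0.7 = 1.76 − 0.7 = 1.06.
Reliability = 1.06 / 1.3 = 0.815.

0.815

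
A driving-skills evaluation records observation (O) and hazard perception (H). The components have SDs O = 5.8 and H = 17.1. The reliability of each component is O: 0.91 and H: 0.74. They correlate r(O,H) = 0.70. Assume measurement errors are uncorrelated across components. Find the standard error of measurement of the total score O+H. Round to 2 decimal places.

Var(total) = 326.05 + 138.852 = 464.902.
True-score variance = 246.996 + 138.852 = 385.848, so reliability = 0.8300.
Error variance = 464.902 − 385.848 = 79.0542; SEM = √79.0542 = 8.89.

8.89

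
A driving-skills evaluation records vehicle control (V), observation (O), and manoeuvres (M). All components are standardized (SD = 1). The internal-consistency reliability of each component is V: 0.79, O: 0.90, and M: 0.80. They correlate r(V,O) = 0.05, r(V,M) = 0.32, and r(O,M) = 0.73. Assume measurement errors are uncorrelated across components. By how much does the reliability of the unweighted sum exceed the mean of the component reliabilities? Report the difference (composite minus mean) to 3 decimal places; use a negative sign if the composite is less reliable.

Var(sum) = 3 + 2.2 = 5.2; true-score variance = 2.49 + 2.2 = 4.69; composite reliability = 0.9019.
Mean component reliability = 0.8300.
Difference = 0.9019 − 0.8300 = 0.072.

0.072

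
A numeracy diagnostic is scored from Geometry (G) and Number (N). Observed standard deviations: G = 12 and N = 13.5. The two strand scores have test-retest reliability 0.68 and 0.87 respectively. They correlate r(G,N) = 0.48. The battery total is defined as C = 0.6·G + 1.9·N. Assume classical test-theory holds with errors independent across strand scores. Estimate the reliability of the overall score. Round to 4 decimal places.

0.8849

Var(C) = 0.6²·12² + 1.9²·13.5² + 2·[1.14·12·13.5·0.48] = 709.763 + 177.293 = 887.055.
Under uncorrelated errors the observed covariances equal the true-score covariances, so only the own-variance terms attenuate.
True-score variance = [0.6²·12²·0.68 + 1.9²·13.5²·0.87] + 177.293 = 607.644 + 177.293 = 784.937.
Reliability = 784.937 / 887.055 = 0.8849.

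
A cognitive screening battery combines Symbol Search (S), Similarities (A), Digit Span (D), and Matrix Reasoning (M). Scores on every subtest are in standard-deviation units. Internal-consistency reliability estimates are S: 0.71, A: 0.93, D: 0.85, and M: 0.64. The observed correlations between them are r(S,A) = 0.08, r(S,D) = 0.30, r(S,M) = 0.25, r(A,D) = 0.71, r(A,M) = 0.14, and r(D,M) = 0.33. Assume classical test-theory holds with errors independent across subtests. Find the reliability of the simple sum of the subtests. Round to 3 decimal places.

0.886

Var(S+A+D+M) = 4 + 2·[0.08 + 0.30 + 0.25 + 0.71 + 0.14 + 0.33] = 4 + 3.62 = 7.62.
Because errors are independent across components, Cov(Tᵢ,Tⱼ) = Cov(Xᵢ,Xⱼ); the off-diagonal part of the true-score variance is the same as above.
True-score variance = [0.71 + 0.93 + 0.85 + 0.64] + 3.62 = 3.13 + 3.62 = 6.75.
Reliability = 6.75 / 7.62 = 0.886.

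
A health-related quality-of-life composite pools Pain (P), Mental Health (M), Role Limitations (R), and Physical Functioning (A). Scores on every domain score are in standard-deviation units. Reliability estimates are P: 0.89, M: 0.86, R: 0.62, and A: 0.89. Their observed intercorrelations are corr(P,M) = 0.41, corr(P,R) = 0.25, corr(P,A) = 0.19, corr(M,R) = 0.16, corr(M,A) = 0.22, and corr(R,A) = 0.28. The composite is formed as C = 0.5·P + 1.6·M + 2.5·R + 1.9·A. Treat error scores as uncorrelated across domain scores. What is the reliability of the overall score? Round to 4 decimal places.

0.8388

Var(C) = 0.5² + 1.6² + 2.5² + 1.9² + 2·[0.8·0.41 + 1.25·0.25 + 0.95·0.19 + 4·0.16 + 3.04·0.22 + 4.75·0.28] = 12.67 + 6.9196 = 19.5896.
Because errors are independent across components, Cov(Tᵢ,Tⱼ) = Cov(Xᵢ,Xⱼ); the off-diagonal part of the true-score variance is the same as above.
True-score variance = [0.5²·0.89 + 1.6²·0.86 + 2.5²·0.62 + 1.9²·0.89] + 6.9196 = 9.512 + 6.9196 = 16.4316.
Reliability = 16.4316 / 19.5896 = 0.8388.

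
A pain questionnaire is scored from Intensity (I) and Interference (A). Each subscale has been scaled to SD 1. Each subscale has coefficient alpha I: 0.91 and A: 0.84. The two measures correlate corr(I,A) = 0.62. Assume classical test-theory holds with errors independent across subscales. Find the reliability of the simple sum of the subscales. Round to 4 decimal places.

Var(I+A) = 2 + 2·[0.62] = 2 + 1.24 = 3.24.
Because errors are independent across components, Cov(Tᵢ,Tⱼ) = Cov(Xᵢ,Xⱼ); the off-diagonal part of the true-score variance is the same as above.
True-score variance = [0.91 + 0.84] + 1.24 = 1.75 + 1.24 = 2.99.
Reliability = 2.99 / 3.24 = 0.9228.

0.9228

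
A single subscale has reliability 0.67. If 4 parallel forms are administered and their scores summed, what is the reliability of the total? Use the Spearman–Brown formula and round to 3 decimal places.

0.890

ρ_k = kρ / (1 + (k−1)ρ) = 4·0.67 / (1 + 3·0.67) = 2.680 / 3.010 = 0.890.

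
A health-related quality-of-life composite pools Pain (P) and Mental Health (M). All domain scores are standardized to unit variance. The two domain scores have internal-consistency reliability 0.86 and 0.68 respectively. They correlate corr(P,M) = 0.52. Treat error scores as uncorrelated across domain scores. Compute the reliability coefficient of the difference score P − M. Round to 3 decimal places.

0.521

Var(P−M) = 1 + 1 − 2·0.52 = 2 − 1.04 = 0.96.
Under uncorrelated errors the observed covariances equal the true-score covariances, so only the own-variance terms attenuate.
True-score variance = [0.86 + 0.68] − 1.04 = 1.54 − 1.04 = 0.5.
Reliability = 0.5 / 0.96 = 0.521.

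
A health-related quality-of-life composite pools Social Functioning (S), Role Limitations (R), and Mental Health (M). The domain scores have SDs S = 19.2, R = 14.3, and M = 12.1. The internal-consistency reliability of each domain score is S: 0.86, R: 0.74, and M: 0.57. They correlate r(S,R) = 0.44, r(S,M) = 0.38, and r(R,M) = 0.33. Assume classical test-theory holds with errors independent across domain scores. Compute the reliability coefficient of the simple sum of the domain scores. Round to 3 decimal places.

Var(S+R+M) = 19.2² + 14.3² + 12.1² + 2·[19.2·14.3·0.44 + 19.2·12.1·0.38 + 14.3·12.1·0.33] = 719.54 + 532.376 = 1251.92.
Under uncorrelated errors the observed covariances equal the true-score covariances, so only the own-variance terms attenuate.
True-score variance = [19.2²·0.86 + 14.3²·0.74 + 12.1²·0.57] + 532.376 = 551.807 + 532.376 = 1084.18.
Reliability = 1084.18 / 1251.92 = 0.866.

0.866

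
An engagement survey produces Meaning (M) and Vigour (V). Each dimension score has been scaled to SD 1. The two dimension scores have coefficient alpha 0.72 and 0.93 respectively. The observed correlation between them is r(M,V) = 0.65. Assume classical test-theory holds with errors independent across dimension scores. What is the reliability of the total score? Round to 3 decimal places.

Var(M+V) = 2 + 2·[0.65] = 2 + 1.3 = 3.3.
Because errors are independent across components, Cov(Tᵢ,Tⱼ) = Cov(Xᵢ,Xⱼ); the off-diagonal part of the true-score variance is the same as above.
True-score variance = [0.72 + 0.93] + 1.3 = 1.65 + 1.3 = 2.95.
Reliability = 2.95 / 3.3 = 0.894.

0.894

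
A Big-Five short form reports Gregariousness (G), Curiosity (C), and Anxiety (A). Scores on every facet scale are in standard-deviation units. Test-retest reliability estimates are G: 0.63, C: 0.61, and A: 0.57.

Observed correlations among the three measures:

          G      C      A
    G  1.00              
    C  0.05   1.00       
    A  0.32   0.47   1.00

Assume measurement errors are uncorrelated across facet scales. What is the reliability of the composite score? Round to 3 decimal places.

0.746

Var(G+C+A) = 3 + 2·[0.05 + 0.32 + 0.47] = 3 + 1.68 = 4.68.
Because errors are independent across components, Cov(Tᵢ,Tⱼ) = Cov(Xᵢ,Xⱼ); the off-diagonal part of the true-score variance is the same as above.
True-score variance = [0.63 + 0.61 + 0.57] + 1.68 = 1.81 + 1.68 = 3.49.
Reliability = 3.49 / 4.68 = 0.746.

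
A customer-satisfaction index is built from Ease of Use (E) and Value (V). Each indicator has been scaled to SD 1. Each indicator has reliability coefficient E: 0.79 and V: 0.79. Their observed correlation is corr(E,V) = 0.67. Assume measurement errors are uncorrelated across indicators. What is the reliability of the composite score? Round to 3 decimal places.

0.874

Var(E+V) = 2 + 2·[0.67] = 2 + 1.34 = 3.34.
With uncorrelated errors the cross-covariances are all true-score covariance, so they carry over unchanged; only the diagonal terms shrink to ρᵢσᵢ².
True-score variance = [0.79 + 0.79] + 1.34 = 1.58 + 1.34 = 2.92.
Reliability = 2.92 / 3.34 = 0.874.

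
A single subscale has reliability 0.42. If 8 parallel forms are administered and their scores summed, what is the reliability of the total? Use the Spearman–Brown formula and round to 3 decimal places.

0.853

ρ_k = kρ / (1 + (k−1)ρ) = 8·0.42 / (1 + 7·0.42) = 3.360 / 3.940 = 0.853.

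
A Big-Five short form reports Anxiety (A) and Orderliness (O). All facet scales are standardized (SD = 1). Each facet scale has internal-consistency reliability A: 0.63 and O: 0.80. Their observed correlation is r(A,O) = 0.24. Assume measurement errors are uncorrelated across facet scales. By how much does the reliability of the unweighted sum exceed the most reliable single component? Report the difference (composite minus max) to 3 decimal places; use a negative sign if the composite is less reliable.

Var(sum) = 2 + 0.48 = 2.48; true-score variance = 1.43 + 0.48 = 1.91; composite reliability = 0.7702.
Max component reliability = 0.8000.
Difference = 0.7702 − 0.8000 = -0.030.

-0.030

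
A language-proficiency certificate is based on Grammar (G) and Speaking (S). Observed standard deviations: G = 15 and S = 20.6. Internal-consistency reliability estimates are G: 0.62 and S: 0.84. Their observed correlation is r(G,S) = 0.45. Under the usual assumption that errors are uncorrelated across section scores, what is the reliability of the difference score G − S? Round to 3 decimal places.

Var(G−S) = 15² + 20.6² − 2·15·20.6·0.45 = 649.36 − 278.1 = 371.26.
With uncorrelated errors the cross-covariances are all true-score covariance, so they carry over unchanged; only the diagonal terms shrink to ρᵢσᵢ².
True-score variance = [15²·0.62 + 20.6²·0.84] − 278.1 = 495.962 − 278.1 = 217.862.
Reliability = 217.862 / 371.26 = 0.587.

0.587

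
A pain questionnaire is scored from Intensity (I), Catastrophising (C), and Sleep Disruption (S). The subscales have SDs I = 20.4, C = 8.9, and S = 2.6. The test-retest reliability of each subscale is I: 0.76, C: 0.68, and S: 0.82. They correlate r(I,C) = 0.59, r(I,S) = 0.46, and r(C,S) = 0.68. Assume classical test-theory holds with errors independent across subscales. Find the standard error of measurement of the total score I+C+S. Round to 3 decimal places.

Var(total) = 502.13 + 294.508 = 796.638.
True-score variance = 375.688 + 294.508 = 670.196, so reliability = 0.8413.
Error variance = 796.638 − 670.196 = 126.442; SEM = √126.442 = 11.245.

11.245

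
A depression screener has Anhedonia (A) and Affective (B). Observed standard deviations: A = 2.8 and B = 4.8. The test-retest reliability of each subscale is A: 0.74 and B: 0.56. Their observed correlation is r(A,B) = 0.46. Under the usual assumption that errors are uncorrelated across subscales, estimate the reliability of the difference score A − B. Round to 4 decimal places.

0.3424

Var(A−B) = 2.8² + 4.8² − 2·2.8·4.8·0.46 = 30.88 − 12.3648 = 18.5152.
Under uncorrelated errors the observed covariances equal the true-score covariances, so only the own-variance terms attenuate.
True-score variance = [2.8²·0.74 + 4.8²·0.56] − 12.3648 = 18.704 − 12.3648 = 6.3392.
Reliability = 6.3392 / 18.5152 = 0.3424.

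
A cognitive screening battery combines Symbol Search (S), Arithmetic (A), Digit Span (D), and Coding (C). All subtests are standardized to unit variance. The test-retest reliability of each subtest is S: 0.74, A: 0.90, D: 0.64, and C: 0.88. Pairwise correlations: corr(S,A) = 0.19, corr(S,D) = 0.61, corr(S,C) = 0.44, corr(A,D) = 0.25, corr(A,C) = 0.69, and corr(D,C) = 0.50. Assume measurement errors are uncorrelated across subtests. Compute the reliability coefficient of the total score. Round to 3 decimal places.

0.910

Var(S+A+D+C) = 4 + 2·[0.19 + 0.61 + 0.44 + 0.25 + 0.69 + 0.50] = 4 + 5.36 = 9.36.
With uncorrelated errors the cross-covariances are all true-score covariance, so they carry over unchanged; only the diagonal terms shrink to ρᵢσᵢ².
True-score variance = [0.74 + 0.90 + 0.64 + 0.88] + 5.36 = 3.16 + 5.36 = 8.52.
Reliability = 8.52 / 9.36 = 0.910.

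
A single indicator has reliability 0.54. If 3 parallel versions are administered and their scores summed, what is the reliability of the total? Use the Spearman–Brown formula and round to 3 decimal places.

ρ_k = kρ / (1 + (k−1)ρ) = 3·0.54 / (1 + 2·0.54) = 1.620 / 2.080 = 0.779.

0.779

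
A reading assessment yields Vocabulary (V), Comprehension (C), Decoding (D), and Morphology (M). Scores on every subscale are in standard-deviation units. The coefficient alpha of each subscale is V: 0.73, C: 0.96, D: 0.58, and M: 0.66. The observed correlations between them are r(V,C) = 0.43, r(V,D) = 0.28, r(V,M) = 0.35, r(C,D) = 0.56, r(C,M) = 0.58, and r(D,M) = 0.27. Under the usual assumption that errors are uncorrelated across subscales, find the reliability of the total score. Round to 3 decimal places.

Var(V+C+D+M) = 4 + 2·[0.43 + 0.28 + 0.35 + 0.56 + 0.58 + 0.27] = 4 + 4.94 = 8.94.
Under uncorrelated errors the observed covariances equal the true-score covariances, so only the own-variance terms attenuate.
True-score variance = [0.73 + 0.96 + 0.58 + 0.66] + 4.94 = 2.93 + 4.94 = 7.87.
Reliability = 7.87 / 8.94 = 0.880.

0.880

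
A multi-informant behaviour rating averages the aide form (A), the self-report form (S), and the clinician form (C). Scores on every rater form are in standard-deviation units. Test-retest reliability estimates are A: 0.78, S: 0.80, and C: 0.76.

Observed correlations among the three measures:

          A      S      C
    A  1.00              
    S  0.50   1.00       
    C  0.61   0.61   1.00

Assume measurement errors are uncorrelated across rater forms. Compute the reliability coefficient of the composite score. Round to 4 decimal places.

Var(A+S+C) = 3 + 2·[0.50 + 0.61 + 0.61] = 3 + 3.44 = 6.44.
Under uncorrelated errors the observed covariances equal the true-score covariances, so only the own-variance terms attenuate.
True-score variance = [0.78 + 0.80 + 0.76] + 3.44 = 2.34 + 3.44 = 5.78.
Reliability = 5.78 / 6.44 = 0.8975.

0.8975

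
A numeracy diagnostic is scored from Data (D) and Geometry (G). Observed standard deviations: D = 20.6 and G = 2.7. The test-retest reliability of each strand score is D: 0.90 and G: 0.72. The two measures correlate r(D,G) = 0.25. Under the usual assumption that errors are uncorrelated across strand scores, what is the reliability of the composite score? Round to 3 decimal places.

Var(D+G) = 20.6² + 2.7² + 2·[20.6·2.7·0.25] = 431.65 + 27.81 = 459.46.
Under uncorrelated errors the observed covariances equal the true-score covariances, so only the own-variance terms attenuate.
True-score variance = [20.6²·0.90 + 2.7²·0.72] + 27.81 = 387.173 + 27.81 = 414.983.
Reliability = 414.983 / 459.46 = 0.903.

0.903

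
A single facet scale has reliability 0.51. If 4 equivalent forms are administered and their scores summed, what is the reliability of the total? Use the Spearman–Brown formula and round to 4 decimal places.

ρ_k = kρ / (1 + (k−1)ρ) = 4·0.51 / (1 + 3·0.51) = 2.040 / 2.530 = 0.8063.

0.8063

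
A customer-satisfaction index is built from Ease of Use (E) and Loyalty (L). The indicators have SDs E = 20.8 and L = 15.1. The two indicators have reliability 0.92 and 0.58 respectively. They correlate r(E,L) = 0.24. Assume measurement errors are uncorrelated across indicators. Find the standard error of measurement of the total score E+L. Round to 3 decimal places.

11.418

Var(total) = 660.65 + 150.758 = 811.408.
True-score variance = 530.275 + 150.758 = 681.033, so reliability = 0.8393.
Error variance = 811.408 − 681.033 = 130.375; SEM = √130.375 = 11.418.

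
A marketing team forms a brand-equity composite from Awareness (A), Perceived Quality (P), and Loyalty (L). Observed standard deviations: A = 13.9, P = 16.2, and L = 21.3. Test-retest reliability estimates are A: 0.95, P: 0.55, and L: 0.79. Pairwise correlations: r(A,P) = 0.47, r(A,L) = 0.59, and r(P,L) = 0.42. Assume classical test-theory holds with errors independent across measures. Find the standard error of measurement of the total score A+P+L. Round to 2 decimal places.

14.93

Var(total) = 909.34 + 850.882 = 1760.22.
True-score variance = 686.307 + 850.882 = 1537.19, so reliability = 0.8733.
Error variance = 1760.22 − 1537.19 = 223.033; SEM = √223.033 = 14.93.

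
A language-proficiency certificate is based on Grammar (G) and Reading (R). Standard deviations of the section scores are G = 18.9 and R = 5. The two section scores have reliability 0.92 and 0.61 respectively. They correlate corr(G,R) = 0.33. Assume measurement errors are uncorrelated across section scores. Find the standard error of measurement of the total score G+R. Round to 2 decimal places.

Var(total) = 382.21 + 62.37 = 444.58.
True-score variance = 343.883 + 62.37 = 406.253, so reliability = 0.9138.
Error variance = 444.58 − 406.253 = 38.3268; SEM = √38.3268 = 6.19.

6.19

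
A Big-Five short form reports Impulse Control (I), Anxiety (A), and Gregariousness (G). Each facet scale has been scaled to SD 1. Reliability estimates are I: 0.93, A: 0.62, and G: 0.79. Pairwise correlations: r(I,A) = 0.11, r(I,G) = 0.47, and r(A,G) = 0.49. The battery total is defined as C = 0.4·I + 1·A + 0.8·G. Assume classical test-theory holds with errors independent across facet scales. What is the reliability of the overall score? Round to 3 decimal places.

Var(C) = 0.4² + 1 + 0.8² + 2·[0.4·0.11 + 0.32·0.47 + 0.8·0.49] = 1.8 + 1.1728 = 2.9728.
Because errors are independent across components, Cov(Tᵢ,Tⱼ) = Cov(Xᵢ,Xⱼ); the off-diagonal part of the true-score variance is the same as above.
True-score variance = [0.4²·0.93 + 0.62 + 0.8²·0.79] + 1.1728 = 1.2744 + 1.1728 = 2.4472.
Reliability = 2.4472 / 2.9728 = 0.823.

0.823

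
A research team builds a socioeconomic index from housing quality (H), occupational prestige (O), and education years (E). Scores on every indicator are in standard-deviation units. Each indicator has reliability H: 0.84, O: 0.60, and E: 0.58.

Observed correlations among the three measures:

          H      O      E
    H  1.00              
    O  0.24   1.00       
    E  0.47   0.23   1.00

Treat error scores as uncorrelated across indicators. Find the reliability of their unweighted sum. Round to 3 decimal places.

Var(H+O+E) = 3 + 2·[0.24 + 0.47 + 0.23] = 3 + 1.88 = 4.88.
With uncorrelated errors the cross-covariances are all true-score covariance, so they carry over unchanged; only the diagonal terms shrink to ρᵢσᵢ².
True-score variance = [0.84 + 0.60 + 0.58] + 1.88 = 2.02 + 1.88 = 3.9.
Reliability = 3.9 / 4.88 = 0.799.

0.799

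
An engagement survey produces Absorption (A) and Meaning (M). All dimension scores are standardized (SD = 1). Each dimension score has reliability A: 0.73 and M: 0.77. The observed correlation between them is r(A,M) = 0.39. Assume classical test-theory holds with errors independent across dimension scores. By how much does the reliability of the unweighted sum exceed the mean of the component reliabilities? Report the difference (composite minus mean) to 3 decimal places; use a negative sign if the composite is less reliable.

0.070

Var(sum) = 2 + 0.78 = 2.78; true-score variance = 1.5 + 0.78 = 2.28; composite reliability = 0.8201.
Mean component reliability = 0.7500.
Difference = 0.8201 − 0.7500 = 0.070.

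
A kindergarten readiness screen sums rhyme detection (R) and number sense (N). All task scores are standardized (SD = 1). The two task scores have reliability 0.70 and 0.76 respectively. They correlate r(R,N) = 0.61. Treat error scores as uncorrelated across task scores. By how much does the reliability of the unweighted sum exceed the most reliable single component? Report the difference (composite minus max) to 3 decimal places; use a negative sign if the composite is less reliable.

0.072

Var(sum) = 2 + 1.22 = 3.22; true-score variance = 1.46 + 1.22 = 2.68; composite reliability = 0.8323.
Max component reliability = 0.7600.
Difference = 0.8323 − 0.7600 = 0.072.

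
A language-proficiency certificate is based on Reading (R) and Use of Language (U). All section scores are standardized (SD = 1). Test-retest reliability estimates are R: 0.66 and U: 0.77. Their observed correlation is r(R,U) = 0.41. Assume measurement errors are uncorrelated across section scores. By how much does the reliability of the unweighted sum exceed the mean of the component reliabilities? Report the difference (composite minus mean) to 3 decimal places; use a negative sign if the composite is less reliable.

Var(sum) = 2 + 0.82 = 2.82; true-score variance = 1.43 + 0.82 = 2.25; composite reliability = 0.7979.
Mean component reliability = 0.7150.
Difference = 0.7979 − 0.7150 = 0.083.

0.083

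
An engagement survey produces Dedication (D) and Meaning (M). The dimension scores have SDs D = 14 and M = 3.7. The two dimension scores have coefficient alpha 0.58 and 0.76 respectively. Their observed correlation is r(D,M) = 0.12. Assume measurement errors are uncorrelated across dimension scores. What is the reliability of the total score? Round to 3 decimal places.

0.615

Var(D+M) = 14² + 3.7² + 2·[14·3.7·0.12] = 209.69 + 12.432 = 222.122.
Under uncorrelated errors the observed covariances equal the true-score covariances, so only the own-variance terms attenuate.
True-score variance = [14²·0.58 + 3.7²·0.76] + 12.432 = 124.084 + 12.432 = 136.516.
Reliability = 136.516 / 222.122 = 0.615.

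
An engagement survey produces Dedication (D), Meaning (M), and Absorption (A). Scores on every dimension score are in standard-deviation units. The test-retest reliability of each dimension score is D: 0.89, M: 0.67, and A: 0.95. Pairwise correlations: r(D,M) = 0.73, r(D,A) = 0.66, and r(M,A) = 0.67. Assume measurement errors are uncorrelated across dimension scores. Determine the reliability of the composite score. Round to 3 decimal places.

Var(D+M+A) = 3 + 2·[0.73 + 0.66 + 0.67] = 3 + 4.12 = 7.12.
Under uncorrelated errors the observed covariances equal the true-score covariances, so only the own-variance terms attenuate.
True-score variance = [0.89 + 0.67 + 0.95] + 4.12 = 2.51 + 4.12 = 6.63.
Reliability = 6.63 / 7.12 = 0.931.

0.931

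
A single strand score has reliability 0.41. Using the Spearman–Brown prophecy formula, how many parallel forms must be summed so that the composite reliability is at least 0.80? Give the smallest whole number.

k ≥ ρ*(1−ρ₁)/(ρ₁(1−ρ*)) = 0.80·0.59 / (0.41·0.20) = 5.756.
Smallest integer k = 6.

6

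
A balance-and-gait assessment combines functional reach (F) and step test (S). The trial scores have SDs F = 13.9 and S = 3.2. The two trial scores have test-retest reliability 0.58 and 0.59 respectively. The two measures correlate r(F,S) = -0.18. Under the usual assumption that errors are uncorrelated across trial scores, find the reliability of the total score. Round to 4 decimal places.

Var(F+S) = 13.9² + 3.2² + 2·[13.9·3.2·(-0.18)] = 203.45 − 16.0128 = 187.437.
Under uncorrelated errors the observed covariances equal the true-score covariances, so only the own-variance terms attenuate.
True-score variance = [13.9²·0.58 + 3.2²·0.59] − 16.0128 = 118.103 − 16.0128 = 102.091.
Reliability = 102.091 / 187.437 = 0.5447.

0.5447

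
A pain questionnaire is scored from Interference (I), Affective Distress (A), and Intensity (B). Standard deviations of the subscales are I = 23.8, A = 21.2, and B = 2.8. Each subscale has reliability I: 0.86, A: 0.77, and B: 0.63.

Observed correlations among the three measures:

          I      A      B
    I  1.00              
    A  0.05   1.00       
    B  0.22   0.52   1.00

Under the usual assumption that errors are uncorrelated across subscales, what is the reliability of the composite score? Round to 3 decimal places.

0.841

Var(I+A+B) = 23.8² + 21.2² + 2.8² + 2·[23.8·21.2·0.05 + 23.8·2.8·0.22 + 21.2·2.8·0.52] = 1023.72 + 141.512 = 1165.23.
Because errors are independent across components, Cov(Tᵢ,Tⱼ) = Cov(Xᵢ,Xⱼ); the off-diagonal part of the true-score variance is the same as above.
True-score variance = [23.8²·0.86 + 21.2²·0.77 + 2.8²·0.63] + 141.512 = 838.146 + 141.512 = 979.658.
Reliability = 979.658 / 1165.23 = 0.841.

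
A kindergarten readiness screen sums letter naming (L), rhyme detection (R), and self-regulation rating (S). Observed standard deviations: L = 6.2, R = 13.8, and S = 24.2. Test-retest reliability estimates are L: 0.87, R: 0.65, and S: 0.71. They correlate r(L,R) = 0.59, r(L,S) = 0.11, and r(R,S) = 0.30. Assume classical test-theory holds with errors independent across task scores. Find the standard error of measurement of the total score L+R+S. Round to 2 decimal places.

15.54

Var(total) = 814.52 + 334.346 = 1148.87.
True-score variance = 573.033 + 334.346 = 907.379, so reliability = 0.7898.
Error variance = 1148.87 − 907.379 = 241.487; SEM = √241.487 = 15.54.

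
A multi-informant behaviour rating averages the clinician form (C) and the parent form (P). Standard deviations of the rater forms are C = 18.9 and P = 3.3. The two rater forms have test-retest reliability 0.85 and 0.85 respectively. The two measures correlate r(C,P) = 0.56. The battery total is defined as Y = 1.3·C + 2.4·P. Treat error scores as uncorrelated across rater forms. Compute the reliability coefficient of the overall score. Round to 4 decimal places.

0.8870

Var(Y) = 1.3²·18.9² + 2.4²·3.3² + 2·[3.12·18.9·3.3·0.56] = 666.411 + 217.946 = 884.357.
With uncorrelated errors the cross-covariances are all true-score covariance, so they carry over unchanged; only the diagonal terms shrink to ρᵢσᵢ².
True-score variance = [1.3²·18.9²·0.85 + 2.4²·3.3²·0.85] + 217.946 = 566.45 + 217.946 = 784.395.
Reliability = 784.395 / 884.357 = 0.8870.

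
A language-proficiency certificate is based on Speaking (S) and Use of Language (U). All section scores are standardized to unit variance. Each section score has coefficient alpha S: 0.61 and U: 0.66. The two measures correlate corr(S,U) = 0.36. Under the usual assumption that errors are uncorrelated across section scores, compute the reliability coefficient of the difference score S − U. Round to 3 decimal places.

0.430

Var(S−U) = 1 + 1 − 2·0.36 = 2 − 0.72 = 1.28.
With uncorrelated errors the cross-covariances are all true-score covariance, so they carry over unchanged; only the diagonal terms shrink to ρᵢσᵢ².
True-score variance = [0.61 + 0.66] − 0.72 = 1.27 − 0.72 = 0.55.
Reliability = 0.55 / 1.28 = 0.430.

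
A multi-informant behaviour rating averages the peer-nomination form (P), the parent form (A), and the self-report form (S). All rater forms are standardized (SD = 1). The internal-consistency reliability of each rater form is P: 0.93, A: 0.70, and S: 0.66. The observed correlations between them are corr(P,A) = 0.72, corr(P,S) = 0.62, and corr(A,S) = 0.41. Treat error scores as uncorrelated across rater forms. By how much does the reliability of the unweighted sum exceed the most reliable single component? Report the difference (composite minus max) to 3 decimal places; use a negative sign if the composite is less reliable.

-0.039

Var(sum) = 3 + 3.5 = 6.5; true-score variance = 2.29 + 3.5 = 5.79; composite reliability = 0.8908.
Max component reliability = 0.9300.
Difference = 0.8908 − 0.9300 = -0.039.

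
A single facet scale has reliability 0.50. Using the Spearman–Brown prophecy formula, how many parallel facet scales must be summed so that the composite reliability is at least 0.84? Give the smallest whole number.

6

k ≥ ρ*(1−ρ₁)/(ρ₁(1−ρ*)) = 0.84·0.50 / (0.50·0.16) = 5.250.
Smallest integer k = 6.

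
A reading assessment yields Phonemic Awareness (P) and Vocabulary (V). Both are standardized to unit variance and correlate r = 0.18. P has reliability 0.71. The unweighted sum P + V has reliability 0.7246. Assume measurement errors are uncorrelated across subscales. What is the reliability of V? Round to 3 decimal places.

Var(P+V) = 2 + 2·0.18 = 2.360.
True-score variance = ρ_P + ρ_V + 2·0.18, so 0.7246 = (0.71 + ρ_V + 0.36) / 2.360.
ρ_V = 0.7246·2.360 − 0.71 − 0.36 = 0.640.

0.640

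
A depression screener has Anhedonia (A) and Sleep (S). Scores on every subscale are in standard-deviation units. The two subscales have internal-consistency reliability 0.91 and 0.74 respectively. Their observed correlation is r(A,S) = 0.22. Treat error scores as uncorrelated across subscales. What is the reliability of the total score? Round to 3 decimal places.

Var(A+S) = 2 + 2·[0.22] = 2 + 0.44 = 2.44.
Under uncorrelated errors the observed covariances equal the true-score covariances, so only the own-variance terms attenuate.
True-score variance = [0.91 + 0.74] + 0.44 = 1.65 + 0.44 = 2.09.
Reliability = 2.09 / 2.44 = 0.857.

0.857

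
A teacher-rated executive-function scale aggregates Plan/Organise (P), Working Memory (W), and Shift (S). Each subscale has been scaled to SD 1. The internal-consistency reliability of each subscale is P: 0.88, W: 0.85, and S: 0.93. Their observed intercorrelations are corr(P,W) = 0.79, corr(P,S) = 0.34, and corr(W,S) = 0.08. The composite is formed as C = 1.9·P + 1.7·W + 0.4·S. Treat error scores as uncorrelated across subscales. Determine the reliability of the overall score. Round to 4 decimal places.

Var(C) = 1.9² + 1.7² + 0.4² + 2·[3.23·0.79 + 0.76·0.34 + 0.68·0.08] = 6.66 + 5.729 = 12.389.
With uncorrelated errors the cross-covariances are all true-score covariance, so they carry over unchanged; only the diagonal terms shrink to ρᵢσᵢ².
True-score variance = [1.9²·0.88 + 1.7²·0.85 + 0.4²·0.93] + 5.729 = 5.7821 + 5.729 = 11.5111.
Reliability = 11.5111 / 12.389 = 0.9291.

0.9291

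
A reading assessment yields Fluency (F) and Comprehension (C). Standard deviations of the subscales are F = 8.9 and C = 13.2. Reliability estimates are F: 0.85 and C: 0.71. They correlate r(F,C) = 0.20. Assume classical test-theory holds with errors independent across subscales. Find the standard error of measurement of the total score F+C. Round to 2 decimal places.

7.90

Var(total) = 253.45 + 46.992 = 300.442.
True-score variance = 191.039 + 46.992 = 238.031, so reliability = 0.7923.
Error variance = 300.442 − 238.031 = 62.4111; SEM = √62.4111 = 7.90.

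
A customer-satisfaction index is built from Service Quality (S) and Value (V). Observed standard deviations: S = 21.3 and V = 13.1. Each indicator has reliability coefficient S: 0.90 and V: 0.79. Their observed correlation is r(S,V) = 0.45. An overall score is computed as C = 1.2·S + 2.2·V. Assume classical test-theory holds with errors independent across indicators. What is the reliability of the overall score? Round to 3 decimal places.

0.888

Var(C) = 1.2²·21.3² + 2.2²·13.1² + 2·[2.64·21.3·13.1·0.45] = 1483.91 + 662.975 = 2146.88.
Under uncorrelated errors the observed covariances equal the true-score covariances, so only the own-variance terms attenuate.
True-score variance = [1.2²·21.3²·0.90 + 2.2²·13.1²·0.79] + 662.975 = 1244.15 + 662.975 = 1907.13.
Reliability = 1907.13 / 2146.88 = 0.888.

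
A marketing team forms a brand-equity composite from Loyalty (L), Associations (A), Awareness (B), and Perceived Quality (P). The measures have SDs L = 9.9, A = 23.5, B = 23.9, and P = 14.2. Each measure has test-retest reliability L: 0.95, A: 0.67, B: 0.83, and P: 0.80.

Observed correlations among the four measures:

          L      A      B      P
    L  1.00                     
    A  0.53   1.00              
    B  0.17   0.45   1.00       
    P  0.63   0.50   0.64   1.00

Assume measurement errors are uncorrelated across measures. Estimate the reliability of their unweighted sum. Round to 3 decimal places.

Var(L+A+B+P) = 9.9² + 23.5² + 23.9² + 14.2² + 2·[9.9·23.5·0.53 + 9.9·23.9·0.17 + 9.9·14.2·0.63 + 23.5·23.9·0.45 + 23.5·14.2·0.50 + 23.9·14.2·0.64] = 1423.11 + 1777.78 = 3200.89.
With uncorrelated errors the cross-covariances are all true-score covariance, so they carry over unchanged; only the diagonal terms shrink to ρᵢσᵢ².
True-score variance = [9.9²·0.95 + 23.5²·0.67 + 23.9²·0.83 + 14.2²·0.80] + 1777.78 = 1098.53 + 1777.78 = 2876.31.
Reliability = 2876.31 / 3200.89 = 0.899.

0.899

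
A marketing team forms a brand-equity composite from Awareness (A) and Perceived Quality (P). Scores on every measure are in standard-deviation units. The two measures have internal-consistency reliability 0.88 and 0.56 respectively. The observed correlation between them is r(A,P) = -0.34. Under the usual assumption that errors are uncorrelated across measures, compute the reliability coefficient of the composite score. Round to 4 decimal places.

0.5758

Var(A+P) = 2 + 2·[(-0.34)] = 2 − 0.68 = 1.32.
Because errors are independent across components, Cov(Tᵢ,Tⱼ) = Cov(Xᵢ,Xⱼ); the off-diagonal part of the true-score variance is the same as above.
True-score variance = [0.88 + 0.56] − 0.68 = 1.44 − 0.68 = 0.76.
Reliability = 0.76 / 1.32 = 0.5758.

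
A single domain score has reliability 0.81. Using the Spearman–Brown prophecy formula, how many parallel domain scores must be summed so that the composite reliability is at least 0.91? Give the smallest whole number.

k ≥ ρ*(1−ρ₁)/(ρ₁(1−ρ*)) = 0.91·0.19 / (0.81·0.09) = 2.372.
Smallest integer k = 3.

3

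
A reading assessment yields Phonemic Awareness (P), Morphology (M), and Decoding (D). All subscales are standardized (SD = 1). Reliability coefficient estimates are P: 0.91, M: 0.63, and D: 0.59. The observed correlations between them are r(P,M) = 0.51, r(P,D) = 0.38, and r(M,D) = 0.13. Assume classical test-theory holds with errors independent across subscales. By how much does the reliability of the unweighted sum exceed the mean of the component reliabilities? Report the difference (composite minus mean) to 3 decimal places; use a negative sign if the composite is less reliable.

Var(sum) = 3 + 2.04 = 5.04; true-score variance = 2.13 + 2.04 = 4.17; composite reliability = 0.8274.
Mean component reliability = 0.7100.
Difference = 0.8274 − 0.7100 = 0.117.

0.117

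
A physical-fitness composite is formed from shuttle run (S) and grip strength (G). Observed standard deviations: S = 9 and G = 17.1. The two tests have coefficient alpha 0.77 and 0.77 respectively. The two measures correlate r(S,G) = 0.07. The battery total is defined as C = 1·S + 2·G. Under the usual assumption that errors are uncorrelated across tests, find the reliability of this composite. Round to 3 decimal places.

0.778

Var(C) = 9² + 2²·17.1² + 2·[2·9·17.1·0.07] = 1250.64 + 43.092 = 1293.73.
With uncorrelated errors the cross-covariances are all true-score covariance, so they carry over unchanged; only the diagonal terms shrink to ρᵢσᵢ².
True-score variance = [9²·0.77 + 2²·17.1²·0.77] + 43.092 = 962.993 + 43.092 = 1006.08.
Reliability = 1006.08 / 1293.73 = 0.778.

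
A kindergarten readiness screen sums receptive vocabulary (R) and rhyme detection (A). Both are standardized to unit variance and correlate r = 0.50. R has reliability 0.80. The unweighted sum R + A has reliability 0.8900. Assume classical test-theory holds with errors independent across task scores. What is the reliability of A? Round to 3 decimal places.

Var(R+A) = 2 + 2·0.50 = 3.000.
True-score variance = ρ_R + ρ_A + 2·0.50, so 0.8900 = (0.80 + ρ_A + 1.00) / 3.000.
ρ_A = 0.8900·3.000 − 0.80 − 1.00 = 0.870.

0.870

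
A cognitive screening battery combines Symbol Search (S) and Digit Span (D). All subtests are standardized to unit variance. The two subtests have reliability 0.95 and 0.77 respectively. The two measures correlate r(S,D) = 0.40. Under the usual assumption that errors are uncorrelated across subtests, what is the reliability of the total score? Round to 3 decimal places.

0.900

Var(S+D) = 2 + 2·[0.40] = 2 + 0.8 = 2.8.
With uncorrelated errors the cross-covariances are all true-score covariance, so they carry over unchanged; only the diagonal terms shrink to ρᵢσᵢ².
True-score variance = [0.95 + 0.77] + 0.8 = 1.72 + 0.8 = 2.52.
Reliability = 2.52 / 2.8 = 0.900.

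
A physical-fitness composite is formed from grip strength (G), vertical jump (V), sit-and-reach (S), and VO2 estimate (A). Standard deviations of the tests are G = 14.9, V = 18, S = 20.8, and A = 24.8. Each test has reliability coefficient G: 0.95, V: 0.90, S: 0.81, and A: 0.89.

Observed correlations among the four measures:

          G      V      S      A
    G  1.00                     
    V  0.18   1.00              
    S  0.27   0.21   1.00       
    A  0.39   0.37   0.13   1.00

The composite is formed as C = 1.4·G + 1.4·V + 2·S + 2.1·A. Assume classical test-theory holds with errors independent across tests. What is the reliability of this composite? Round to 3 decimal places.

Var(C) = 1.4²·14.9² + 1.4²·18² + 2²·20.8² + 2.1²·24.8² + 2·[1.96·14.9·18·0.18 + 2.8·14.9·20.8·0.27 + 2.94·14.9·24.8·0.39 + 2.8·18·20.8·0.21 + 2.94·18·24.8·0.37 + 4.2·20.8·24.8·0.13] = 5513.07 + 3480 = 8993.07.
Under uncorrelated errors the observed covariances equal the true-score covariances, so only the own-variance terms attenuate.
True-score variance = [1.4²·14.9²·0.95 + 1.4²·18²·0.90 + 2²·20.8²·0.81 + 2.1²·24.8²·0.89] + 3480 = 4800.64 + 3480 = 8280.65.
Reliability = 8280.65 / 8993.07 = 0.921.

0.921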